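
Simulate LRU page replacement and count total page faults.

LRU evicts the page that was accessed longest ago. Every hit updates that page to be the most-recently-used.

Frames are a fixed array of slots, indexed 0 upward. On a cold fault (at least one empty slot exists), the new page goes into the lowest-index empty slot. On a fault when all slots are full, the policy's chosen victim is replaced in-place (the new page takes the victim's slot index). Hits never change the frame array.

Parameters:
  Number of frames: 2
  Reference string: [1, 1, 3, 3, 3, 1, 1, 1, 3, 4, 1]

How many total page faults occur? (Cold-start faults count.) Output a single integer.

Answer: 4

Derivation:
Step 0: ref 1 → FAULT, frames=[1,-]
Step 1: ref 1 → HIT, frames=[1,-]
Step 2: ref 3 → FAULT, frames=[1,3]
Step 3: ref 3 → HIT, frames=[1,3]
Step 4: ref 3 → HIT, frames=[1,3]
Step 5: ref 1 → HIT, frames=[1,3]
Step 6: ref 1 → HIT, frames=[1,3]
Step 7: ref 1 → HIT, frames=[1,3]
Step 8: ref 3 → HIT, frames=[1,3]
Step 9: ref 4 → FAULT (evict 1), frames=[4,3]
Step 10: ref 1 → FAULT (evict 3), frames=[4,1]
Total faults: 4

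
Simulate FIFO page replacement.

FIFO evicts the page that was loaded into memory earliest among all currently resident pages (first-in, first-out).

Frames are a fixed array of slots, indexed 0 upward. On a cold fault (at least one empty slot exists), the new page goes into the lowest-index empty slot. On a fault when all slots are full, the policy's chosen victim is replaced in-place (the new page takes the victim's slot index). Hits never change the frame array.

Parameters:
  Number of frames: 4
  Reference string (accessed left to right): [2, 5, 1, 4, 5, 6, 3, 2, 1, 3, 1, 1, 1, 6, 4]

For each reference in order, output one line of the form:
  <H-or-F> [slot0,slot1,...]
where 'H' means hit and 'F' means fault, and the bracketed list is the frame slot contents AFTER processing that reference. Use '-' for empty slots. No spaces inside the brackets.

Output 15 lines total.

F [2,-,-,-]
F [2,5,-,-]
F [2,5,1,-]
F [2,5,1,4]
H [2,5,1,4]
F [6,5,1,4]
F [6,3,1,4]
F [6,3,2,4]
F [6,3,2,1]
H [6,3,2,1]
H [6,3,2,1]
H [6,3,2,1]
H [6,3,2,1]
H [6,3,2,1]
F [4,3,2,1]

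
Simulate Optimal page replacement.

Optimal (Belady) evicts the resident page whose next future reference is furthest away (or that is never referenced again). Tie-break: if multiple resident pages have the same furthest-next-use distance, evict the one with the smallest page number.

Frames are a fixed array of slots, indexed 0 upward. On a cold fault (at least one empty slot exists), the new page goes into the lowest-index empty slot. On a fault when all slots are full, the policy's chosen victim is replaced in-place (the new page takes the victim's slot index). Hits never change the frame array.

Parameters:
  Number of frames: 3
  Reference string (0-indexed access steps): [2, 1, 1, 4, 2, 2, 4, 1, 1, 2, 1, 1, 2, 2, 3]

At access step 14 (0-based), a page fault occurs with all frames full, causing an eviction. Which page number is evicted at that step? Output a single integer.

Step 0: ref 2 -> FAULT, frames=[2,-,-]
Step 1: ref 1 -> FAULT, frames=[2,1,-]
Step 2: ref 1 -> HIT, frames=[2,1,-]
Step 3: ref 4 -> FAULT, frames=[2,1,4]
Step 4: ref 2 -> HIT, frames=[2,1,4]
Step 5: ref 2 -> HIT, frames=[2,1,4]
Step 6: ref 4 -> HIT, frames=[2,1,4]
Step 7: ref 1 -> HIT, frames=[2,1,4]
Step 8: ref 1 -> HIT, frames=[2,1,4]
Step 9: ref 2 -> HIT, frames=[2,1,4]
Step 10: ref 1 -> HIT, frames=[2,1,4]
Step 11: ref 1 -> HIT, frames=[2,1,4]
Step 12: ref 2 -> HIT, frames=[2,1,4]
Step 13: ref 2 -> HIT, frames=[2,1,4]
Step 14: ref 3 -> FAULT, evict 1, frames=[2,3,4]
At step 14: evicted page 1

Answer: 1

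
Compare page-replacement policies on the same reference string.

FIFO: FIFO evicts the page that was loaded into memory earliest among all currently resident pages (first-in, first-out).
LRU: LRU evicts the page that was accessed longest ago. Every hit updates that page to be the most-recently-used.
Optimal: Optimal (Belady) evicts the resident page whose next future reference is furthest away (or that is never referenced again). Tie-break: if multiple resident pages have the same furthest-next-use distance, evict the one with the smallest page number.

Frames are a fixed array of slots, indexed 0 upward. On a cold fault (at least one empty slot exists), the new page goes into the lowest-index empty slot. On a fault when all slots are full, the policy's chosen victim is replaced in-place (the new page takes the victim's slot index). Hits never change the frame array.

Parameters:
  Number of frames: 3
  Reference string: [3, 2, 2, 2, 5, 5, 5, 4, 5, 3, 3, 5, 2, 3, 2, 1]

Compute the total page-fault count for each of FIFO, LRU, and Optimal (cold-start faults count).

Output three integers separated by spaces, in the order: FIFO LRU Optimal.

--- FIFO ---
  step 0: ref 3 -> FAULT, frames=[3,-,-] (faults so far: 1)
  step 1: ref 2 -> FAULT, frames=[3,2,-] (faults so far: 2)
  step 2: ref 2 -> HIT, frames=[3,2,-] (faults so far: 2)
  step 3: ref 2 -> HIT, frames=[3,2,-] (faults so far: 2)
  step 4: ref 5 -> FAULT, frames=[3,2,5] (faults so far: 3)
  step 5: ref 5 -> HIT, frames=[3,2,5] (faults so far: 3)
  step 6: ref 5 -> HIT, frames=[3,2,5] (faults so far: 3)
  step 7: ref 4 -> FAULT, evict 3, frames=[4,2,5] (faults so far: 4)
  step 8: ref 5 -> HIT, frames=[4,2,5] (faults so far: 4)
  step 9: ref 3 -> FAULT, evict 2, frames=[4,3,5] (faults so far: 5)
  step 10: ref 3 -> HIT, frames=[4,3,5] (faults so far: 5)
  step 11: ref 5 -> HIT, frames=[4,3,5] (faults so far: 5)
  step 12: ref 2 -> FAULT, evict 5, frames=[4,3,2] (faults so far: 6)
  step 13: ref 3 -> HIT, frames=[4,3,2] (faults so far: 6)
  step 14: ref 2 -> HIT, frames=[4,3,2] (faults so far: 6)
  step 15: ref 1 -> FAULT, evict 4, frames=[1,3,2] (faults so far: 7)
  FIFO total faults: 7
--- LRU ---
  step 0: ref 3 -> FAULT, frames=[3,-,-] (faults so far: 1)
  step 1: ref 2 -> FAULT, frames=[3,2,-] (faults so far: 2)
  step 2: ref 2 -> HIT, frames=[3,2,-] (faults so far: 2)
  step 3: ref 2 -> HIT, frames=[3,2,-] (faults so far: 2)
  step 4: ref 5 -> FAULT, frames=[3,2,5] (faults so far: 3)
  step 5: ref 5 -> HIT, frames=[3,2,5] (faults so far: 3)
  step 6: ref 5 -> HIT, frames=[3,2,5] (faults so far: 3)
  step 7: ref 4 -> FAULT, evict 3, frames=[4,2,5] (faults so far: 4)
  step 8: ref 5 -> HIT, frames=[4,2,5] (faults so far: 4)
  step 9: ref 3 -> FAULT, evict 2, frames=[4,3,5] (faults so far: 5)
  step 10: ref 3 -> HIT, frames=[4,3,5] (faults so far: 5)
  step 11: ref 5 -> HIT, frames=[4,3,5] (faults so far: 5)
  step 12: ref 2 -> FAULT, evict 4, frames=[2,3,5] (faults so far: 6)
  step 13: ref 3 -> HIT, frames=[2,3,5] (faults so far: 6)
  step 14: ref 2 -> HIT, frames=[2,3,5] (faults so far: 6)
  step 15: ref 1 -> FAULT, evict 5, frames=[2,3,1] (faults so far: 7)
  LRU total faults: 7
--- Optimal ---
  step 0: ref 3 -> FAULT, frames=[3,-,-] (faults so far: 1)
  step 1: ref 2 -> FAULT, frames=[3,2,-] (faults so far: 2)
  step 2: ref 2 -> HIT, frames=[3,2,-] (faults so far: 2)
  step 3: ref 2 -> HIT, frames=[3,2,-] (faults so far: 2)
  step 4: ref 5 -> FAULT, frames=[3,2,5] (faults so far: 3)
  step 5: ref 5 -> HIT, frames=[3,2,5] (faults so far: 3)
  step 6: ref 5 -> HIT, frames=[3,2,5] (faults so far: 3)
  step 7: ref 4 -> FAULT, evict 2, frames=[3,4,5] (faults so far: 4)
  step 8: ref 5 -> HIT, frames=[3,4,5] (faults so far: 4)
  step 9: ref 3 -> HIT, frames=[3,4,5] (faults so far: 4)
  step 10: ref 3 -> HIT, frames=[3,4,5] (faults so far: 4)
  step 11: ref 5 -> HIT, frames=[3,4,5] (faults so far: 4)
  step 12: ref 2 -> FAULT, evict 4, frames=[3,2,5] (faults so far: 5)
  step 13: ref 3 -> HIT, frames=[3,2,5] (faults so far: 5)
  step 14: ref 2 -> HIT, frames=[3,2,5] (faults so far: 5)
  step 15: ref 1 -> FAULT, evict 2, frames=[3,1,5] (faults so far: 6)
  Optimal total faults: 6

Answer: 7 7 6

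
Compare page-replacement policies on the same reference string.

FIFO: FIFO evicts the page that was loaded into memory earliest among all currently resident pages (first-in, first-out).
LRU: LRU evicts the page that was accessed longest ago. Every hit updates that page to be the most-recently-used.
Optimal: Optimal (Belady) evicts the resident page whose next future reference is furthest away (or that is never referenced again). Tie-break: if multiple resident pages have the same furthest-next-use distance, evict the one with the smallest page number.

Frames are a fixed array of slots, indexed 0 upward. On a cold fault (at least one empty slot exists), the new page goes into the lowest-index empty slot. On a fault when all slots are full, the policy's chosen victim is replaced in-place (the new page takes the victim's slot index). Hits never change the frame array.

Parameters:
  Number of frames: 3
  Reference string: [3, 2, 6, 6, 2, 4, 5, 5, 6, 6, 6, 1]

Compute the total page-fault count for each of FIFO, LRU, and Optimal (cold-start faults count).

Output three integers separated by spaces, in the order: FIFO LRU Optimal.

Answer: 6 7 6

Derivation:
--- FIFO ---
  step 0: ref 3 -> FAULT, frames=[3,-,-] (faults so far: 1)
  step 1: ref 2 -> FAULT, frames=[3,2,-] (faults so far: 2)
  step 2: ref 6 -> FAULT, frames=[3,2,6] (faults so far: 3)
  step 3: ref 6 -> HIT, frames=[3,2,6] (faults so far: 3)
  step 4: ref 2 -> HIT, frames=[3,2,6] (faults so far: 3)
  step 5: ref 4 -> FAULT, evict 3, frames=[4,2,6] (faults so far: 4)
  step 6: ref 5 -> FAULT, evict 2, frames=[4,5,6] (faults so far: 5)
  step 7: ref 5 -> HIT, frames=[4,5,6] (faults so far: 5)
  step 8: ref 6 -> HIT, frames=[4,5,6] (faults so far: 5)
  step 9: ref 6 -> HIT, frames=[4,5,6] (faults so far: 5)
  step 10: ref 6 -> HIT, frames=[4,5,6] (faults so far: 5)
  step 11: ref 1 -> FAULT, evict 6, frames=[4,5,1] (faults so far: 6)
  FIFO total faults: 6
--- LRU ---
  step 0: ref 3 -> FAULT, frames=[3,-,-] (faults so far: 1)
  step 1: ref 2 -> FAULT, frames=[3,2,-] (faults so far: 2)
  step 2: ref 6 -> FAULT, frames=[3,2,6] (faults so far: 3)
  step 3: ref 6 -> HIT, frames=[3,2,6] (faults so far: 3)
  step 4: ref 2 -> HIT, frames=[3,2,6] (faults so far: 3)
  step 5: ref 4 -> FAULT, evict 3, frames=[4,2,6] (faults so far: 4)
  step 6: ref 5 -> FAULT, evict 6, frames=[4,2,5] (faults so far: 5)
  step 7: ref 5 -> HIT, frames=[4,2,5] (faults so far: 5)
  step 8: ref 6 -> FAULT, evict 2, frames=[4,6,5] (faults so far: 6)
  step 9: ref 6 -> HIT, frames=[4,6,5] (faults so far: 6)
  step 10: ref 6 -> HIT, frames=[4,6,5] (faults so far: 6)
  step 11: ref 1 -> FAULT, evict 4, frames=[1,6,5] (faults so far: 7)
  LRU total faults: 7
--- Optimal ---
  step 0: ref 3 -> FAULT, frames=[3,-,-] (faults so far: 1)
  step 1: ref 2 -> FAULT, frames=[3,2,-] (faults so far: 2)
  step 2: ref 6 -> FAULT, frames=[3,2,6] (faults so far: 3)
  step 3: ref 6 -> HIT, frames=[3,2,6] (faults so far: 3)
  step 4: ref 2 -> HIT, frames=[3,2,6] (faults so far: 3)
  step 5: ref 4 -> FAULT, evict 2, frames=[3,4,6] (faults so far: 4)
  step 6: ref 5 -> FAULT, evict 3, frames=[5,4,6] (faults so far: 5)
  step 7: ref 5 -> HIT, frames=[5,4,6] (faults so far: 5)
  step 8: ref 6 -> HIT, frames=[5,4,6] (faults so far: 5)
  step 9: ref 6 -> HIT, frames=[5,4,6] (faults so far: 5)
  step 10: ref 6 -> HIT, frames=[5,4,6] (faults so far: 5)
  step 11: ref 1 -> FAULT, evict 4, frames=[5,1,6] (faults so far: 6)
  Optimal total faults: 6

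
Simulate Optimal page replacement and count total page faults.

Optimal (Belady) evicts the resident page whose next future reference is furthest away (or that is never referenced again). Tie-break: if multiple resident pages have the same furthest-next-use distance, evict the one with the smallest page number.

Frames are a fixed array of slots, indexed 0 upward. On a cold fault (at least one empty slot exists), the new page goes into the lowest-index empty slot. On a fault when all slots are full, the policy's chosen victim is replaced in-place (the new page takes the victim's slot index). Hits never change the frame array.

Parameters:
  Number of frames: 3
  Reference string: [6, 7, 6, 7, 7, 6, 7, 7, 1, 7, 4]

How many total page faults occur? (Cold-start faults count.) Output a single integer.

Answer: 4

Derivation:
Step 0: ref 6 → FAULT, frames=[6,-,-]
Step 1: ref 7 → FAULT, frames=[6,7,-]
Step 2: ref 6 → HIT, frames=[6,7,-]
Step 3: ref 7 → HIT, frames=[6,7,-]
Step 4: ref 7 → HIT, frames=[6,7,-]
Step 5: ref 6 → HIT, frames=[6,7,-]
Step 6: ref 7 → HIT, frames=[6,7,-]
Step 7: ref 7 → HIT, frames=[6,7,-]
Step 8: ref 1 → FAULT, frames=[6,7,1]
Step 9: ref 7 → HIT, frames=[6,7,1]
Step 10: ref 4 → FAULT (evict 1), frames=[6,7,4]
Total faults: 4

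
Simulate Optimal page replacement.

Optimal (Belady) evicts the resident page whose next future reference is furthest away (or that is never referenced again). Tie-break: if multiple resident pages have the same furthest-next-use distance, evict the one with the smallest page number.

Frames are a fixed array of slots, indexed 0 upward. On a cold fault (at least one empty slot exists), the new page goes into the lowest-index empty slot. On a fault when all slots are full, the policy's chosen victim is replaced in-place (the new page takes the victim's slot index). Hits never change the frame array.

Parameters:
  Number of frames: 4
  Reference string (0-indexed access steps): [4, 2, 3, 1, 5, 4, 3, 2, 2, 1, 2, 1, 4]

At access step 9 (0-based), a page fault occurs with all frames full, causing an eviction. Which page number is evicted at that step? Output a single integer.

Answer: 3

Derivation:
Step 0: ref 4 -> FAULT, frames=[4,-,-,-]
Step 1: ref 2 -> FAULT, frames=[4,2,-,-]
Step 2: ref 3 -> FAULT, frames=[4,2,3,-]
Step 3: ref 1 -> FAULT, frames=[4,2,3,1]
Step 4: ref 5 -> FAULT, evict 1, frames=[4,2,3,5]
Step 5: ref 4 -> HIT, frames=[4,2,3,5]
Step 6: ref 3 -> HIT, frames=[4,2,3,5]
Step 7: ref 2 -> HIT, frames=[4,2,3,5]
Step 8: ref 2 -> HIT, frames=[4,2,3,5]
Step 9: ref 1 -> FAULT, evict 3, frames=[4,2,1,5]
At step 9: evicted page 3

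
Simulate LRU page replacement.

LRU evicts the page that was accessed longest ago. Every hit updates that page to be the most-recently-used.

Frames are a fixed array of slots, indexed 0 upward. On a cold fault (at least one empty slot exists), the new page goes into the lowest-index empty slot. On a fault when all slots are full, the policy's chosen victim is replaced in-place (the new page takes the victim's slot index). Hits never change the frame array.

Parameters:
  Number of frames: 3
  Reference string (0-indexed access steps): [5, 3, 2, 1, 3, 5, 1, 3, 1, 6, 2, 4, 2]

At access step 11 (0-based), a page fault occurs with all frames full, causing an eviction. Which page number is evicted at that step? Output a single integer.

Answer: 1

Derivation:
Step 0: ref 5 -> FAULT, frames=[5,-,-]
Step 1: ref 3 -> FAULT, frames=[5,3,-]
Step 2: ref 2 -> FAULT, frames=[5,3,2]
Step 3: ref 1 -> FAULT, evict 5, frames=[1,3,2]
Step 4: ref 3 -> HIT, frames=[1,3,2]
Step 5: ref 5 -> FAULT, evict 2, frames=[1,3,5]
Step 6: ref 1 -> HIT, frames=[1,3,5]
Step 7: ref 3 -> HIT, frames=[1,3,5]
Step 8: ref 1 -> HIT, frames=[1,3,5]
Step 9: ref 6 -> FAULT, evict 5, frames=[1,3,6]
Step 10: ref 2 -> FAULT, evict 3, frames=[1,2,6]
Step 11: ref 4 -> FAULT, evict 1, frames=[4,2,6]
At step 11: evicted page 1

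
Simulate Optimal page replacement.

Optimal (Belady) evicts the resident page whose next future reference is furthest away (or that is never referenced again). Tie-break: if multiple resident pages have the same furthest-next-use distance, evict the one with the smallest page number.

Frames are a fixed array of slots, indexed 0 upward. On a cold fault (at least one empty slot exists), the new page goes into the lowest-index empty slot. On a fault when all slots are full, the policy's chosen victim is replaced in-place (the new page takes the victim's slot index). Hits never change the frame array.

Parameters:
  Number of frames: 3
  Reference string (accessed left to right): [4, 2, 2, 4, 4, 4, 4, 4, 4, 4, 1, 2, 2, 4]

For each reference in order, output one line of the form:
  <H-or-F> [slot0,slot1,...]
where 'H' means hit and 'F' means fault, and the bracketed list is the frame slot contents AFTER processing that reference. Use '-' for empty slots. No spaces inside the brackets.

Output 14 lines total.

F [4,-,-]
F [4,2,-]
H [4,2,-]
H [4,2,-]
H [4,2,-]
H [4,2,-]
H [4,2,-]
H [4,2,-]
H [4,2,-]
H [4,2,-]
F [4,2,1]
H [4,2,1]
H [4,2,1]
H [4,2,1]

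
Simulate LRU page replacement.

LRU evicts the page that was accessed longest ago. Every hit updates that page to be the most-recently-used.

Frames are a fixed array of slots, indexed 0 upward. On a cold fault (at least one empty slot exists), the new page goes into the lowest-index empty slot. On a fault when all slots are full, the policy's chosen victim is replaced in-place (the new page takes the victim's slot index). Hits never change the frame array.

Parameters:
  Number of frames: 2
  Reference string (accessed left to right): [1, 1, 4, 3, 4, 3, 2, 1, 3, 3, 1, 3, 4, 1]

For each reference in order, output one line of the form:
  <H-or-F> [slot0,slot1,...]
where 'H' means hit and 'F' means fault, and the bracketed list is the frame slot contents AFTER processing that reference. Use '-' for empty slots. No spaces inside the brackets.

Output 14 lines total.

F [1,-]
H [1,-]
F [1,4]
F [3,4]
H [3,4]
H [3,4]
F [3,2]
F [1,2]
F [1,3]
H [1,3]
H [1,3]
H [1,3]
F [4,3]
F [4,1]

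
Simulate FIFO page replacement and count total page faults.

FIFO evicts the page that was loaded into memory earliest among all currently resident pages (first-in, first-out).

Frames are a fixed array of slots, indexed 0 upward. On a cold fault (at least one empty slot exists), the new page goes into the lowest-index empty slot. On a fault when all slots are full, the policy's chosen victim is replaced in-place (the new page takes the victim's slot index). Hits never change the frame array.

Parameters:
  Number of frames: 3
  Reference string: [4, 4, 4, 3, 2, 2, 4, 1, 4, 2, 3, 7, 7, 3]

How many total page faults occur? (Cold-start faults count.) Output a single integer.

Step 0: ref 4 → FAULT, frames=[4,-,-]
Step 1: ref 4 → HIT, frames=[4,-,-]
Step 2: ref 4 → HIT, frames=[4,-,-]
Step 3: ref 3 → FAULT, frames=[4,3,-]
Step 4: ref 2 → FAULT, frames=[4,3,2]
Step 5: ref 2 → HIT, frames=[4,3,2]
Step 6: ref 4 → HIT, frames=[4,3,2]
Step 7: ref 1 → FAULT (evict 4), frames=[1,3,2]
Step 8: ref 4 → FAULT (evict 3), frames=[1,4,2]
Step 9: ref 2 → HIT, frames=[1,4,2]
Step 10: ref 3 → FAULT (evict 2), frames=[1,4,3]
Step 11: ref 7 → FAULT (evict 1), frames=[7,4,3]
Step 12: ref 7 → HIT, frames=[7,4,3]
Step 13: ref 3 → HIT, frames=[7,4,3]
Total faults: 7

Answer: 7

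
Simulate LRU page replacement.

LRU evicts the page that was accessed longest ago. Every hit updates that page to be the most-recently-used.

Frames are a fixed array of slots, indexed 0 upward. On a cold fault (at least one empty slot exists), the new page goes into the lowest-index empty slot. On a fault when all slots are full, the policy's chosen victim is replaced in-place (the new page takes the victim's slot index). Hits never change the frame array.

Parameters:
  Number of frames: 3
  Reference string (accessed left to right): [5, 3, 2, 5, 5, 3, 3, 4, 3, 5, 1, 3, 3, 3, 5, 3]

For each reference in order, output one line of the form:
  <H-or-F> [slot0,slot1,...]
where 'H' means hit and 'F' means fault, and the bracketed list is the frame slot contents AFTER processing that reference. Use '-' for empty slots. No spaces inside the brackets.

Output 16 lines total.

F [5,-,-]
F [5,3,-]
F [5,3,2]
H [5,3,2]
H [5,3,2]
H [5,3,2]
H [5,3,2]
F [5,3,4]
H [5,3,4]
H [5,3,4]
F [5,3,1]
H [5,3,1]
H [5,3,1]
H [5,3,1]
H [5,3,1]
H [5,3,1]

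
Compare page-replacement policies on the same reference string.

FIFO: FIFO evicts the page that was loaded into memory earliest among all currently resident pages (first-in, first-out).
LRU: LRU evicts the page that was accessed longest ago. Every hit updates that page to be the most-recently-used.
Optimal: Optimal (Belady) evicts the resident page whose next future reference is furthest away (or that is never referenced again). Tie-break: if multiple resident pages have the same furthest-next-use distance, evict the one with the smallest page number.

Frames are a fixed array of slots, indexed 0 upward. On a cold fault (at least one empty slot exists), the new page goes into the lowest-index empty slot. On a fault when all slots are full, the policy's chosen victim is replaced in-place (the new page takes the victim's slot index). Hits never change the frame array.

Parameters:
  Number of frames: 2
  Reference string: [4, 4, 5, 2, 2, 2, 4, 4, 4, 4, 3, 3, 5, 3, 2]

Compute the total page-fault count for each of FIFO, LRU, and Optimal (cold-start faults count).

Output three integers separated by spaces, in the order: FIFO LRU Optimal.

Answer: 7 7 6

Derivation:
--- FIFO ---
  step 0: ref 4 -> FAULT, frames=[4,-] (faults so far: 1)
  step 1: ref 4 -> HIT, frames=[4,-] (faults so far: 1)
  step 2: ref 5 -> FAULT, frames=[4,5] (faults so far: 2)
  step 3: ref 2 -> FAULT, evict 4, frames=[2,5] (faults so far: 3)
  step 4: ref 2 -> HIT, frames=[2,5] (faults so far: 3)
  step 5: ref 2 -> HIT, frames=[2,5] (faults so far: 3)
  step 6: ref 4 -> FAULT, evict 5, frames=[2,4] (faults so far: 4)
  step 7: ref 4 -> HIT, frames=[2,4] (faults so far: 4)
  step 8: ref 4 -> HIT, frames=[2,4] (faults so far: 4)
  step 9: ref 4 -> HIT, frames=[2,4] (faults so far: 4)
  step 10: ref 3 -> FAULT, evict 2, frames=[3,4] (faults so far: 5)
  step 11: ref 3 -> HIT, frames=[3,4] (faults so far: 5)
  step 12: ref 5 -> FAULT, evict 4, frames=[3,5] (faults so far: 6)
  step 13: ref 3 -> HIT, frames=[3,5] (faults so far: 6)
  step 14: ref 2 -> FAULT, evict 3, frames=[2,5] (faults so far: 7)
  FIFO total faults: 7
--- LRU ---
  step 0: ref 4 -> FAULT, frames=[4,-] (faults so far: 1)
  step 1: ref 4 -> HIT, frames=[4,-] (faults so far: 1)
  step 2: ref 5 -> FAULT, frames=[4,5] (faults so far: 2)
  step 3: ref 2 -> FAULT, evict 4, frames=[2,5] (faults so far: 3)
  step 4: ref 2 -> HIT, frames=[2,5] (faults so far: 3)
  step 5: ref 2 -> HIT, frames=[2,5] (faults so far: 3)
  step 6: ref 4 -> FAULT, evict 5, frames=[2,4] (faults so far: 4)
  step 7: ref 4 -> HIT, frames=[2,4] (faults so far: 4)
  step 8: ref 4 -> HIT, frames=[2,4] (faults so far: 4)
  step 9: ref 4 -> HIT, frames=[2,4] (faults so far: 4)
  step 10: ref 3 -> FAULT, evict 2, frames=[3,4] (faults so far: 5)
  step 11: ref 3 -> HIT, frames=[3,4] (faults so far: 5)
  step 12: ref 5 -> FAULT, evict 4, frames=[3,5] (faults so far: 6)
  step 13: ref 3 -> HIT, frames=[3,5] (faults so far: 6)
  step 14: ref 2 -> FAULT, evict 5, frames=[3,2] (faults so far: 7)
  LRU total faults: 7
--- Optimal ---
  step 0: ref 4 -> FAULT, frames=[4,-] (faults so far: 1)
  step 1: ref 4 -> HIT, frames=[4,-] (faults so far: 1)
  step 2: ref 5 -> FAULT, frames=[4,5] (faults so far: 2)
  step 3: ref 2 -> FAULT, evict 5, frames=[4,2] (faults so far: 3)
  step 4: ref 2 -> HIT, frames=[4,2] (faults so far: 3)
  step 5: ref 2 -> HIT, frames=[4,2] (faults so far: 3)
  step 6: ref 4 -> HIT, frames=[4,2] (faults so far: 3)
  step 7: ref 4 -> HIT, frames=[4,2] (faults so far: 3)
  step 8: ref 4 -> HIT, frames=[4,2] (faults so far: 3)
  step 9: ref 4 -> HIT, frames=[4,2] (faults so far: 3)
  step 10: ref 3 -> FAULT, evict 4, frames=[3,2] (faults so far: 4)
  step 11: ref 3 -> HIT, frames=[3,2] (faults so far: 4)
  step 12: ref 5 -> FAULT, evict 2, frames=[3,5] (faults so far: 5)
  step 13: ref 3 -> HIT, frames=[3,5] (faults so far: 5)
  step 14: ref 2 -> FAULT, evict 3, frames=[2,5] (faults so far: 6)
  Optimal total faults: 6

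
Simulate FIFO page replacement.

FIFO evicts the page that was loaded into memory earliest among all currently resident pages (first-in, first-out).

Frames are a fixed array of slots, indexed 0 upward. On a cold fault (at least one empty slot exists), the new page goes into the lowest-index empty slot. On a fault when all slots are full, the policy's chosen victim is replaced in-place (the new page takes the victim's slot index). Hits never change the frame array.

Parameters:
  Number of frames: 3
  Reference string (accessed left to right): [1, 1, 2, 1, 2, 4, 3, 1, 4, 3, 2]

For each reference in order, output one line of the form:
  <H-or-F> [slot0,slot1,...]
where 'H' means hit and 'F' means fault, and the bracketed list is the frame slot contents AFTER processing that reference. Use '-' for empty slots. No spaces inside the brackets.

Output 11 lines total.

F [1,-,-]
H [1,-,-]
F [1,2,-]
H [1,2,-]
H [1,2,-]
F [1,2,4]
F [3,2,4]
F [3,1,4]
H [3,1,4]
H [3,1,4]
F [3,1,2]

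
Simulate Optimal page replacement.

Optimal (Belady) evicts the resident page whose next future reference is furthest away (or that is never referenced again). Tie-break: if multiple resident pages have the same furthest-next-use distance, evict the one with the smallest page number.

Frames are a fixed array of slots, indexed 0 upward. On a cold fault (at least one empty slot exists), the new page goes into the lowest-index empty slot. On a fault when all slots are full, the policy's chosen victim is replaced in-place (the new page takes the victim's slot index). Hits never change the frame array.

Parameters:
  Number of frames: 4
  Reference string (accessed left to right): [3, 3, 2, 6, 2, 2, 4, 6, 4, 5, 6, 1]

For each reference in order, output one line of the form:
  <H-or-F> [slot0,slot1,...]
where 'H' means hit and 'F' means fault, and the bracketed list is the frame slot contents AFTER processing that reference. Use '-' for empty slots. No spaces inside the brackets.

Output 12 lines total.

F [3,-,-,-]
H [3,-,-,-]
F [3,2,-,-]
F [3,2,6,-]
H [3,2,6,-]
H [3,2,6,-]
F [3,2,6,4]
H [3,2,6,4]
H [3,2,6,4]
F [3,5,6,4]
H [3,5,6,4]
F [1,5,6,4]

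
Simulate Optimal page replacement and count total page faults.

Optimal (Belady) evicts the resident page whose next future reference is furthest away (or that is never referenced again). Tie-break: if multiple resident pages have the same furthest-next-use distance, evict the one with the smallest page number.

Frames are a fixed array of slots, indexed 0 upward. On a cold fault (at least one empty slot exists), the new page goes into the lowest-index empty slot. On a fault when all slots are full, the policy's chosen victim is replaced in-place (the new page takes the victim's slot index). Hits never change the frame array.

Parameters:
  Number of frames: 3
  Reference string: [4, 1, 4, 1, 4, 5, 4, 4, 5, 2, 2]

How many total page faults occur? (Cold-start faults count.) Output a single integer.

Answer: 4

Derivation:
Step 0: ref 4 → FAULT, frames=[4,-,-]
Step 1: ref 1 → FAULT, frames=[4,1,-]
Step 2: ref 4 → HIT, frames=[4,1,-]
Step 3: ref 1 → HIT, frames=[4,1,-]
Step 4: ref 4 → HIT, frames=[4,1,-]
Step 5: ref 5 → FAULT, frames=[4,1,5]
Step 6: ref 4 → HIT, frames=[4,1,5]
Step 7: ref 4 → HIT, frames=[4,1,5]
Step 8: ref 5 → HIT, frames=[4,1,5]
Step 9: ref 2 → FAULT (evict 1), frames=[4,2,5]
Step 10: ref 2 → HIT, frames=[4,2,5]
Total faults: 4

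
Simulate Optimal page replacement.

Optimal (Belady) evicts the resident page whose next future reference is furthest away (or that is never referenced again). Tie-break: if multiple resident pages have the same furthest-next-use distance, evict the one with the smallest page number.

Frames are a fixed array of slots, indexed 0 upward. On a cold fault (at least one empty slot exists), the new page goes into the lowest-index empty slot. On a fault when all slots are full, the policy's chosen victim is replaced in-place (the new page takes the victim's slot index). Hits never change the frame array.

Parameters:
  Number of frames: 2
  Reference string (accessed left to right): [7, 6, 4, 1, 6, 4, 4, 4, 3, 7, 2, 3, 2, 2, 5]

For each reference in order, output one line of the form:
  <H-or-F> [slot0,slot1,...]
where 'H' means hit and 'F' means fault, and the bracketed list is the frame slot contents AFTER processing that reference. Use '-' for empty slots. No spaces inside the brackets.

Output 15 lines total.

F [7,-]
F [7,6]
F [4,6]
F [1,6]
H [1,6]
F [4,6]
H [4,6]
H [4,6]
F [3,6]
F [3,7]
F [3,2]
H [3,2]
H [3,2]
H [3,2]
F [3,5]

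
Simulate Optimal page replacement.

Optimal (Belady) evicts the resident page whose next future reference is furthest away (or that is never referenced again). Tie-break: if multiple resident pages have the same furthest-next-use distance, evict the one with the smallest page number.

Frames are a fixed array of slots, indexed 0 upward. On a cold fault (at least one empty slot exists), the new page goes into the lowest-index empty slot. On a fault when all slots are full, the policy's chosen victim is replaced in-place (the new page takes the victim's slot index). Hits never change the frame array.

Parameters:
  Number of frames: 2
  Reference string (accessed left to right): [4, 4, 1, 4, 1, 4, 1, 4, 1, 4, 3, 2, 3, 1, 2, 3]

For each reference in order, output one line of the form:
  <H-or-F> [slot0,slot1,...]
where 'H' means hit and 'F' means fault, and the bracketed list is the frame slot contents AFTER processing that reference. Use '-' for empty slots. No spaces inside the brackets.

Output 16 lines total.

F [4,-]
H [4,-]
F [4,1]
H [4,1]
H [4,1]
H [4,1]
H [4,1]
H [4,1]
H [4,1]
H [4,1]
F [3,1]
F [3,2]
H [3,2]
F [1,2]
H [1,2]
F [3,2]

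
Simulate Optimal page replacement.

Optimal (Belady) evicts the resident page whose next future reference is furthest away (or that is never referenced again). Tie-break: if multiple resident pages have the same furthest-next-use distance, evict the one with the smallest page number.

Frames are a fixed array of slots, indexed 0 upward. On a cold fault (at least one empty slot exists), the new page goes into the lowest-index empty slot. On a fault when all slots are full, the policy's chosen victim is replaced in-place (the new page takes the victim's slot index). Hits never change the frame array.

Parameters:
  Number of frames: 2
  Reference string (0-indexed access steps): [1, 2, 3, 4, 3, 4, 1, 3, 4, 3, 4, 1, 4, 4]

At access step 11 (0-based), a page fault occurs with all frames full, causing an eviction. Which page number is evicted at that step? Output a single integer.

Answer: 3

Derivation:
Step 0: ref 1 -> FAULT, frames=[1,-]
Step 1: ref 2 -> FAULT, frames=[1,2]
Step 2: ref 3 -> FAULT, evict 2, frames=[1,3]
Step 3: ref 4 -> FAULT, evict 1, frames=[4,3]
Step 4: ref 3 -> HIT, frames=[4,3]
Step 5: ref 4 -> HIT, frames=[4,3]
Step 6: ref 1 -> FAULT, evict 4, frames=[1,3]
Step 7: ref 3 -> HIT, frames=[1,3]
Step 8: ref 4 -> FAULT, evict 1, frames=[4,3]
Step 9: ref 3 -> HIT, frames=[4,3]
Step 10: ref 4 -> HIT, frames=[4,3]
Step 11: ref 1 -> FAULT, evict 3, frames=[4,1]
At step 11: evicted page 3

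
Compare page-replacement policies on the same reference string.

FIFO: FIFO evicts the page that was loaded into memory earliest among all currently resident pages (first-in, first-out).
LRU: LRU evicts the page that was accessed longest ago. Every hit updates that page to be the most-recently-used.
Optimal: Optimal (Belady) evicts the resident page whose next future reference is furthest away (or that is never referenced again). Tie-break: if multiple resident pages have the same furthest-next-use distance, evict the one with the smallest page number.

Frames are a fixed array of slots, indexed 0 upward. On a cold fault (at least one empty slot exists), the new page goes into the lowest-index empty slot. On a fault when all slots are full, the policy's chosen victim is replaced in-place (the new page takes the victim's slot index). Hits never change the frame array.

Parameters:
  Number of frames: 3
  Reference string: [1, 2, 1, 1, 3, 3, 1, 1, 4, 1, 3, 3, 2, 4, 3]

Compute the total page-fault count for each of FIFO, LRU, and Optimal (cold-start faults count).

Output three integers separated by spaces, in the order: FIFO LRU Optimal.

--- FIFO ---
  step 0: ref 1 -> FAULT, frames=[1,-,-] (faults so far: 1)
  step 1: ref 2 -> FAULT, frames=[1,2,-] (faults so far: 2)
  step 2: ref 1 -> HIT, frames=[1,2,-] (faults so far: 2)
  step 3: ref 1 -> HIT, frames=[1,2,-] (faults so far: 2)
  step 4: ref 3 -> FAULT, frames=[1,2,3] (faults so far: 3)
  step 5: ref 3 -> HIT, frames=[1,2,3] (faults so far: 3)
  step 6: ref 1 -> HIT, frames=[1,2,3] (faults so far: 3)
  step 7: ref 1 -> HIT, frames=[1,2,3] (faults so far: 3)
  step 8: ref 4 -> FAULT, evict 1, frames=[4,2,3] (faults so far: 4)
  step 9: ref 1 -> FAULT, evict 2, frames=[4,1,3] (faults so far: 5)
  step 10: ref 3 -> HIT, frames=[4,1,3] (faults so far: 5)
  step 11: ref 3 -> HIT, frames=[4,1,3] (faults so far: 5)
  step 12: ref 2 -> FAULT, evict 3, frames=[4,1,2] (faults so far: 6)
  step 13: ref 4 -> HIT, frames=[4,1,2] (faults so far: 6)
  step 14: ref 3 -> FAULT, evict 4, frames=[3,1,2] (faults so far: 7)
  FIFO total faults: 7
--- LRU ---
  step 0: ref 1 -> FAULT, frames=[1,-,-] (faults so far: 1)
  step 1: ref 2 -> FAULT, frames=[1,2,-] (faults so far: 2)
  step 2: ref 1 -> HIT, frames=[1,2,-] (faults so far: 2)
  step 3: ref 1 -> HIT, frames=[1,2,-] (faults so far: 2)
  step 4: ref 3 -> FAULT, frames=[1,2,3] (faults so far: 3)
  step 5: ref 3 -> HIT, frames=[1,2,3] (faults so far: 3)
  step 6: ref 1 -> HIT, frames=[1,2,3] (faults so far: 3)
  step 7: ref 1 -> HIT, frames=[1,2,3] (faults so far: 3)
  step 8: ref 4 -> FAULT, evict 2, frames=[1,4,3] (faults so far: 4)
  step 9: ref 1 -> HIT, frames=[1,4,3] (faults so far: 4)
  step 10: ref 3 -> HIT, frames=[1,4,3] (faults so far: 4)
  step 11: ref 3 -> HIT, frames=[1,4,3] (faults so far: 4)
  step 12: ref 2 -> FAULT, evict 4, frames=[1,2,3] (faults so far: 5)
  step 13: ref 4 -> FAULT, evict 1, frames=[4,2,3] (faults so far: 6)
  step 14: ref 3 -> HIT, frames=[4,2,3] (faults so far: 6)
  LRU total faults: 6
--- Optimal ---
  step 0: ref 1 -> FAULT, frames=[1,-,-] (faults so far: 1)
  step 1: ref 2 -> FAULT, frames=[1,2,-] (faults so far: 2)
  step 2: ref 1 -> HIT, frames=[1,2,-] (faults so far: 2)
  step 3: ref 1 -> HIT, frames=[1,2,-] (faults so far: 2)
  step 4: ref 3 -> FAULT, frames=[1,2,3] (faults so far: 3)
  step 5: ref 3 -> HIT, frames=[1,2,3] (faults so far: 3)
  step 6: ref 1 -> HIT, frames=[1,2,3] (faults so far: 3)
  step 7: ref 1 -> HIT, frames=[1,2,3] (faults so far: 3)
  step 8: ref 4 -> FAULT, evict 2, frames=[1,4,3] (faults so far: 4)
  step 9: ref 1 -> HIT, frames=[1,4,3] (faults so far: 4)
  step 10: ref 3 -> HIT, frames=[1,4,3] (faults so far: 4)
  step 11: ref 3 -> HIT, frames=[1,4,3] (faults so far: 4)
  step 12: ref 2 -> FAULT, evict 1, frames=[2,4,3] (faults so far: 5)
  step 13: ref 4 -> HIT, frames=[2,4,3] (faults so far: 5)
  step 14: ref 3 -> HIT, frames=[2,4,3] (faults so far: 5)
  Optimal total faults: 5

Answer: 7 6 5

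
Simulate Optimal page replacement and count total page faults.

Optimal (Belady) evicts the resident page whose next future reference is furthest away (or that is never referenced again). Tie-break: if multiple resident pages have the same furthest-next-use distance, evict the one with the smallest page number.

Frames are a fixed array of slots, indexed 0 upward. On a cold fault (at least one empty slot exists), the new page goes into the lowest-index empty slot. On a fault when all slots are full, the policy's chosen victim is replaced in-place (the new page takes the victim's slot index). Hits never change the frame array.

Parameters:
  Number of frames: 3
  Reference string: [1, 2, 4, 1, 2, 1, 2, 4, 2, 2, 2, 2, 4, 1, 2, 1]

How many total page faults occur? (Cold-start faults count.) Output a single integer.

Step 0: ref 1 → FAULT, frames=[1,-,-]
Step 1: ref 2 → FAULT, frames=[1,2,-]
Step 2: ref 4 → FAULT, frames=[1,2,4]
Step 3: ref 1 → HIT, frames=[1,2,4]
Step 4: ref 2 → HIT, frames=[1,2,4]
Step 5: ref 1 → HIT, frames=[1,2,4]
Step 6: ref 2 → HIT, frames=[1,2,4]
Step 7: ref 4 → HIT, frames=[1,2,4]
Step 8: ref 2 → HIT, frames=[1,2,4]
Step 9: ref 2 → HIT, frames=[1,2,4]
Step 10: ref 2 → HIT, frames=[1,2,4]
Step 11: ref 2 → HIT, frames=[1,2,4]
Step 12: ref 4 → HIT, frames=[1,2,4]
Step 13: ref 1 → HIT, frames=[1,2,4]
Step 14: ref 2 → HIT, frames=[1,2,4]
Step 15: ref 1 → HIT, frames=[1,2,4]
Total faults: 3

Answer: 3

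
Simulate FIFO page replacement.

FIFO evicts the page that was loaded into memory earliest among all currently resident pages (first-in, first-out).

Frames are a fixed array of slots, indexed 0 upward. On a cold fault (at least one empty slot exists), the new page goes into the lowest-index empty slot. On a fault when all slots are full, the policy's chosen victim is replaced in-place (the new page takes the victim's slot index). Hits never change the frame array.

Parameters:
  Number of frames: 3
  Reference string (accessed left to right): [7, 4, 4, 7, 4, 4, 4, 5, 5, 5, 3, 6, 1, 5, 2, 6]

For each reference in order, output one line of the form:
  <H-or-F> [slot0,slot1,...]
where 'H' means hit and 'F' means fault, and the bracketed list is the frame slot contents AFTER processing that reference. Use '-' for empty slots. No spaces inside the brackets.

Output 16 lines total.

F [7,-,-]
F [7,4,-]
H [7,4,-]
H [7,4,-]
H [7,4,-]
H [7,4,-]
H [7,4,-]
F [7,4,5]
H [7,4,5]
H [7,4,5]
F [3,4,5]
F [3,6,5]
F [3,6,1]
F [5,6,1]
F [5,2,1]
F [5,2,6]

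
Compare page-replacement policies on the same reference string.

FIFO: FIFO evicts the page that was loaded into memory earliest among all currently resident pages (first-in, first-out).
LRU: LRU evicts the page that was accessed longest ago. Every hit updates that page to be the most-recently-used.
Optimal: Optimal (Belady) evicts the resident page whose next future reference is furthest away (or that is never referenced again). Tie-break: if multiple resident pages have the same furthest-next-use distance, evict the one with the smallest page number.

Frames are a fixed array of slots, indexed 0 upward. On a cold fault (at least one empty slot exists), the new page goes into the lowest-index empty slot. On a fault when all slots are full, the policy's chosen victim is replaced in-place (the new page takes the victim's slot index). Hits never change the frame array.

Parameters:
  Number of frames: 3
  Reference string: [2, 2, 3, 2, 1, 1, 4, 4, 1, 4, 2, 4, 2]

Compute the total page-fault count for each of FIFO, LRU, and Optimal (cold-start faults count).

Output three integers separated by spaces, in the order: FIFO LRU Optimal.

Answer: 5 4 4

Derivation:
--- FIFO ---
  step 0: ref 2 -> FAULT, frames=[2,-,-] (faults so far: 1)
  step 1: ref 2 -> HIT, frames=[2,-,-] (faults so far: 1)
  step 2: ref 3 -> FAULT, frames=[2,3,-] (faults so far: 2)
  step 3: ref 2 -> HIT, frames=[2,3,-] (faults so far: 2)
  step 4: ref 1 -> FAULT, frames=[2,3,1] (faults so far: 3)
  step 5: ref 1 -> HIT, frames=[2,3,1] (faults so far: 3)
  step 6: ref 4 -> FAULT, evict 2, frames=[4,3,1] (faults so far: 4)
  step 7: ref 4 -> HIT, frames=[4,3,1] (faults so far: 4)
  step 8: ref 1 -> HIT, frames=[4,3,1] (faults so far: 4)
  step 9: ref 4 -> HIT, frames=[4,3,1] (faults so far: 4)
  step 10: ref 2 -> FAULT, evict 3, frames=[4,2,1] (faults so far: 5)
  step 11: ref 4 -> HIT, frames=[4,2,1] (faults so far: 5)
  step 12: ref 2 -> HIT, frames=[4,2,1] (faults so far: 5)
  FIFO total faults: 5
--- LRU ---
  step 0: ref 2 -> FAULT, frames=[2,-,-] (faults so far: 1)
  step 1: ref 2 -> HIT, frames=[2,-,-] (faults so far: 1)
  step 2: ref 3 -> FAULT, frames=[2,3,-] (faults so far: 2)
  step 3: ref 2 -> HIT, frames=[2,3,-] (faults so far: 2)
  step 4: ref 1 -> FAULT, frames=[2,3,1] (faults so far: 3)
  step 5: ref 1 -> HIT, frames=[2,3,1] (faults so far: 3)
  step 6: ref 4 -> FAULT, evict 3, frames=[2,4,1] (faults so far: 4)
  step 7: ref 4 -> HIT, frames=[2,4,1] (faults so far: 4)
  step 8: ref 1 -> HIT, frames=[2,4,1] (faults so far: 4)
  step 9: ref 4 -> HIT, frames=[2,4,1] (faults so far: 4)
  step 10: ref 2 -> HIT, frames=[2,4,1] (faults so far: 4)
  step 11: ref 4 -> HIT, frames=[2,4,1] (faults so far: 4)
  step 12: ref 2 -> HIT, frames=[2,4,1] (faults so far: 4)
  LRU total faults: 4
--- Optimal ---
  step 0: ref 2 -> FAULT, frames=[2,-,-] (faults so far: 1)
  step 1: ref 2 -> HIT, frames=[2,-,-] (faults so far: 1)
  step 2: ref 3 -> FAULT, frames=[2,3,-] (faults so far: 2)
  step 3: ref 2 -> HIT, frames=[2,3,-] (faults so far: 2)
  step 4: ref 1 -> FAULT, frames=[2,3,1] (faults so far: 3)
  step 5: ref 1 -> HIT, frames=[2,3,1] (faults so far: 3)
  step 6: ref 4 -> FAULT, evict 3, frames=[2,4,1] (faults so far: 4)
  step 7: ref 4 -> HIT, frames=[2,4,1] (faults so far: 4)
  step 8: ref 1 -> HIT, frames=[2,4,1] (faults so far: 4)
  step 9: ref 4 -> HIT, frames=[2,4,1] (faults so far: 4)
  step 10: ref 2 -> HIT, frames=[2,4,1] (faults so far: 4)
  step 11: ref 4 -> HIT, frames=[2,4,1] (faults so far: 4)
  step 12: ref 2 -> HIT, frames=[2,4,1] (faults so far: 4)
  Optimal total faults: 4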